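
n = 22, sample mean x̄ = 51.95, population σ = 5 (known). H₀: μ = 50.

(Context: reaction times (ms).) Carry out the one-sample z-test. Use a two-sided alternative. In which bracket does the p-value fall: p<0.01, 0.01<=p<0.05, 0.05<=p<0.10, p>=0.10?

p-value bracket: 0.05<=p<0.10

SE = σ/√n = 5/√22 = 1.0660
z = (x̄−μ₀)/SE = (51.95−50)/1.0660 = 1.8293
p-value (two-sided) = 0.06736
→ bracket: 0.05<=p<0.10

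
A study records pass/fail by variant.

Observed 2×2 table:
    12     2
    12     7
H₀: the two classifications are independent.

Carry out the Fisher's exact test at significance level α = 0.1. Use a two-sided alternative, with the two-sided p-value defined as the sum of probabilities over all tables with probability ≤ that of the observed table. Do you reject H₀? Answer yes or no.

Margins: r₁=14, r₂=19, c₁=24, c₂=9, n=33
p_obs = C(14,12)·C(19,12)/C(33,24); sum pmf over tables with pmf ≤ p_obs
p-value (two-sided) = 0.24092
At α=0.1: p ≥ α → fail to reject H₀

reject H₀: no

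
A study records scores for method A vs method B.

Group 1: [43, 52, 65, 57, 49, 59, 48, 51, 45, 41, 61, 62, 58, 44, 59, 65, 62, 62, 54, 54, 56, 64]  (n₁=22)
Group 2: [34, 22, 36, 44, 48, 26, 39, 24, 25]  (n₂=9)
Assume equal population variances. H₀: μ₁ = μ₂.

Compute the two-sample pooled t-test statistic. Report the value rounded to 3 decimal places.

x̄₁=55.045, s₁=7.505, n₁=22
x̄₂=33.111, s₂=9.400, n₂=9
s_p² = [21·7.505² + 8·9.400²]/29 = 65.1670
SE = √(s_p²·(1/22+1/9)) = 3.1942
t = (55.045−33.111)/3.1942 = 6.8669
df = 29

test statistic = 6.867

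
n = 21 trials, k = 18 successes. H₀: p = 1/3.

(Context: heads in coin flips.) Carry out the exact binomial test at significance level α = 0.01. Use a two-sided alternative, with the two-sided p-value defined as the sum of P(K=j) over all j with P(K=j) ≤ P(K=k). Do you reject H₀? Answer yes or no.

reject H₀: yes

Exact binomial: n=21, k=18, p₀=1/3=0.3333
P(X=j) = C(n,j)·p₀^j·(1−p₀)^(n−j); p = Σ P(X=j) over j with P(X=j) ≤ P(X=18)
p-value (two-sided) = 0.00000
At α=0.01: p < α → reject H₀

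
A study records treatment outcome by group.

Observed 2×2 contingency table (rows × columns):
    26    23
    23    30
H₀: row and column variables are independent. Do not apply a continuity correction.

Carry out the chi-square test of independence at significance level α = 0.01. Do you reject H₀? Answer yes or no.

Row totals [49, 53], col totals [49, 53], n=102
χ² = (26−23.54)²/23.54 + (23−25.46)²/25.46 + (23−25.46)²/25.46 + (30−27.54)²/27.54 = 0.9528
df = 1
p-value (upper-tail) = 0.32901
At α=0.01: p ≥ α → fail to reject H₀

reject H₀: no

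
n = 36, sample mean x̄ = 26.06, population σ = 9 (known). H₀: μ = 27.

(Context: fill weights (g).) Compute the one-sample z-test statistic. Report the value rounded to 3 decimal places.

SE = σ/√n = 9/√36 = 1.5000
z = (x̄−μ₀)/SE = (26.06−27)/1.5000 = -0.6267

test statistic = -0.627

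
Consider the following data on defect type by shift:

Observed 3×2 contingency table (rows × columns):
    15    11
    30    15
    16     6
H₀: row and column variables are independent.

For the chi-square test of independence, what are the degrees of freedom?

degrees of freedom = 2

df = (r−1)(c−1) = (3−1)·(2−1) = 2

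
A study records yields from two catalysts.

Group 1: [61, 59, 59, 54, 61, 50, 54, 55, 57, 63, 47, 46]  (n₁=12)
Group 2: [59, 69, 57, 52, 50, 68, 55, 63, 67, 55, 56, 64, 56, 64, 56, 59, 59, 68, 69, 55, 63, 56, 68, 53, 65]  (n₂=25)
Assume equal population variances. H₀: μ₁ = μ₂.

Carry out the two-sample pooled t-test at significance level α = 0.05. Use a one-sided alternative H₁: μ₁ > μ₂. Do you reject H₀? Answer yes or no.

x̄₁=55.500, s₁=5.568, n₁=12
x̄₂=60.240, s₂=5.918, n₂=25
s_p² = [11·5.568² + 24·5.918²]/35 = 33.7589
SE = √(s_p²·(1/12+1/25)) = 2.0405
t = (55.500−60.240)/2.0405 = -2.3230
df = 35
p-value (one-sided, H₁ greater) = 0.98694
At α=0.05: p ≥ α → fail to reject H₀

reject H₀: no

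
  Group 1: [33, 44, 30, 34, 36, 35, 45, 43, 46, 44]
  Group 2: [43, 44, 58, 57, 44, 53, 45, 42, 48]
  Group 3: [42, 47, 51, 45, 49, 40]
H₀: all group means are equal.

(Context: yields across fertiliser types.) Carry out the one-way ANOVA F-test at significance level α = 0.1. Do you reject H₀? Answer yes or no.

Group means [39.00, 48.22, 45.67], grand mean 43.920
SSB = Σnᵢ(x̄ᵢ−x̄)² = 426.951; SSW = ΣΣ(x−x̄ᵢ)² = 712.889
MSB = 426.951/2 = 213.4756; MSW = 712.889/22 = 32.4040
F = MSB/MSW = 6.5879
df = (2, 22)
p-value (upper-tail) = 0.00573
At α=0.1: p < α → reject H₀

reject H₀: yes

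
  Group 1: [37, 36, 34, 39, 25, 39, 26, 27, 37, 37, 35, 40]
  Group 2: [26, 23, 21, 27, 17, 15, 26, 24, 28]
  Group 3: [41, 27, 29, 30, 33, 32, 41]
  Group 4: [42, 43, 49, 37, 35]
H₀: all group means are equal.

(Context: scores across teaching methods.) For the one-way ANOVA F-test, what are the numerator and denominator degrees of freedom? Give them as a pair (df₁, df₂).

degrees of freedom = [3, 29]

k = 4 groups, N = 33 total
df = (k−1, N−k) = (4−1, 33−4) = (3, 29)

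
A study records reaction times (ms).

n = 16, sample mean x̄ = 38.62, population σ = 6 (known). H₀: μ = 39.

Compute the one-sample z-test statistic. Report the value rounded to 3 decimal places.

test statistic = -0.253

SE = σ/√n = 6/√16 = 1.5000
z = (x̄−μ₀)/SE = (38.62−39)/1.5000 = -0.2533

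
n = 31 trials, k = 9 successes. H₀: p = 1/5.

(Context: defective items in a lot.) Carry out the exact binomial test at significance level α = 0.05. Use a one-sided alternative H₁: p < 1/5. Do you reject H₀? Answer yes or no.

Exact binomial: n=31, k=9, p₀=1/5=0.2000
P(X≤9) from Σ C(n,i)·p₀^i·(1−p₀)^(n−i)
p-value (one-sided, H₁ less) = 0.92540
At α=0.05: p ≥ α → fail to reject H₀

reject H₀: no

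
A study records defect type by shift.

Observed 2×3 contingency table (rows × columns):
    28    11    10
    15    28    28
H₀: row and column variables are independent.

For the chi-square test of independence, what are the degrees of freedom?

degrees of freedom = 2

df = (r−1)(c−1) = (2−1)·(3−1) = 2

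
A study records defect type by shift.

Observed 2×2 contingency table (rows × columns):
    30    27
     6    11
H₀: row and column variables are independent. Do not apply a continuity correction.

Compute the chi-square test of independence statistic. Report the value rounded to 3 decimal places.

Row totals [57, 17], col totals [36, 38], n=74
χ² = (30−27.73)²/27.73 + (27−29.27)²/29.27 + (6−8.27)²/8.27 + (11−8.73)²/8.73 = 1.5756
df = 1

test statistic = 1.576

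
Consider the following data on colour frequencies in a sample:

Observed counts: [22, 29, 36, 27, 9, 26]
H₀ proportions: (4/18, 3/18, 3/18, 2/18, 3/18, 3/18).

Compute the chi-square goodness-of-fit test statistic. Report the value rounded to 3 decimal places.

test statistic = 26.188

n = 149; E_i = n·p_i = [33.11, 24.83, 24.83, 16.56, 24.83, 24.83]
χ² = (22−33.11)²/33.11 + (29−24.83)²/24.83 + (36−24.83)²/24.83 + (27−16.56)²/16.56 + (9−24.83)²/24.83 + (26−24.83)²/24.83 = 26.1879
df = 5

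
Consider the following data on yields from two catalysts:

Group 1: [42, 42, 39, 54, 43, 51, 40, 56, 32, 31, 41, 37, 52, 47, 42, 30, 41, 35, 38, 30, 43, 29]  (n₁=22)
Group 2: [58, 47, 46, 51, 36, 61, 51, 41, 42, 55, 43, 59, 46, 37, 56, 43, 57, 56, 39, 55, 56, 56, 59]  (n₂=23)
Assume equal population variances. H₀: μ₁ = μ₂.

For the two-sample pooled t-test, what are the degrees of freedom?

df = n₁ + n₂ − 2 = 22 + 23 − 2 = 43

degrees of freedom = 43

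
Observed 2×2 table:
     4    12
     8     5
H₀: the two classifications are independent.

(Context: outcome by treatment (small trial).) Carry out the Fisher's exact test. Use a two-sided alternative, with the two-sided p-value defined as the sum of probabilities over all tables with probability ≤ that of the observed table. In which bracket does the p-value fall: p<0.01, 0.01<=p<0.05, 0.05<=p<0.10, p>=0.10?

Margins: r₁=16, r₂=13, c₁=12, c₂=17, n=29
p_obs = C(16,4)·C(13,8)/C(29,12); sum pmf over tables with pmf ≤ p_obs
p-value (two-sided) = 0.06670
→ bracket: 0.05<=p<0.10

p-value bracket: 0.05<=p<0.10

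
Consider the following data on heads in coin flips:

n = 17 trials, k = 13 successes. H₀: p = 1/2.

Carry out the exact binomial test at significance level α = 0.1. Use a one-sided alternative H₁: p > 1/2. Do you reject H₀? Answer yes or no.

reject H₀: yes

Exact binomial: n=17, k=13, p₀=1/2=0.5000
P(X≥13) from Σ C(n,i)·p₀^i·(1−p₀)^(n−i)
p-value (one-sided, H₁ greater) = 0.02452
At α=0.1: p < α → reject H₀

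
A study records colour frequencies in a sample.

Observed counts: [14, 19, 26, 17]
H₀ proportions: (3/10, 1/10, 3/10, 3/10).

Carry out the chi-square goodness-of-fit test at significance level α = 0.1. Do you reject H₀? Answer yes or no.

n = 76; E_i = n·p_i = [22.80, 7.60, 22.80, 22.80]
χ² = (14−22.80)²/22.80 + (19−7.60)²/7.60 + (26−22.80)²/22.80 + (17−22.80)²/22.80 = 22.4211
df = 3
p-value (upper-tail) = 0.00005
At α=0.1: p < α → reject H₀

reject H₀: yes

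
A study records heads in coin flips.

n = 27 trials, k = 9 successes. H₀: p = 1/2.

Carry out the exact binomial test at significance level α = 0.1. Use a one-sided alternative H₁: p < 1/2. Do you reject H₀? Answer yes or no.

reject H₀: yes

Exact binomial: n=27, k=9, p₀=1/2=0.5000
P(X≤9) from Σ C(n,i)·p₀^i·(1−p₀)^(n−i)
p-value (one-sided, H₁ less) = 0.06104
At α=0.1: p < α → reject H₀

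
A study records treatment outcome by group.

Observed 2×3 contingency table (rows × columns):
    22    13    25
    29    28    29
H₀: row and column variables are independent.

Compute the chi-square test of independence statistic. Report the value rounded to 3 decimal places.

test statistic = 2.184

Row totals [60, 86], col totals [51, 41, 54], n=146
χ² = (22−20.96)²/20.96 + (13−16.85)²/16.85 + (25−22.19)²/22.19 + (29−30.04)²/30.04 + (28−24.15)²/24.15 + (29−31.81)²/31.81 = 2.1840
df = 2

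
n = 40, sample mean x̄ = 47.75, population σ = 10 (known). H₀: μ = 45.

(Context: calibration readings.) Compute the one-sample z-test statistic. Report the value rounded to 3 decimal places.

SE = σ/√n = 10/√40 = 1.5811
z = (x̄−μ₀)/SE = (47.75−45)/1.5811 = 1.7393

test statistic = 1.739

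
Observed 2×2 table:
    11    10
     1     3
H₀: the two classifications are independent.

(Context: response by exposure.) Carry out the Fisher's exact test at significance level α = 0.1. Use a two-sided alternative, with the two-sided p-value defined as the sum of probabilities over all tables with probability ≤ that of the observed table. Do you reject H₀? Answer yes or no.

Margins: r₁=21, r₂=4, c₁=12, c₂=13, n=25
p_obs = C(21,11)·C(4,1)/C(25,12); sum pmf over tables with pmf ≤ p_obs
p-value (two-sided) = 0.59304
At α=0.1: p ≥ α → fail to reject H₀

reject H₀: no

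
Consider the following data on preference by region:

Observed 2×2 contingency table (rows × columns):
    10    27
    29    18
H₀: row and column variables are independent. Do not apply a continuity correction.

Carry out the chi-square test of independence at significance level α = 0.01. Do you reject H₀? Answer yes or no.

Row totals [37, 47], col totals [39, 45], n=84
χ² = (10−17.18)²/17.18 + (27−19.82)²/19.82 + (29−21.82)²/21.82 + (18−25.18)²/25.18 = 10.0078
df = 1
p-value (upper-tail) = 0.00156
At α=0.01: p < α → reject H₀

reject H₀: yes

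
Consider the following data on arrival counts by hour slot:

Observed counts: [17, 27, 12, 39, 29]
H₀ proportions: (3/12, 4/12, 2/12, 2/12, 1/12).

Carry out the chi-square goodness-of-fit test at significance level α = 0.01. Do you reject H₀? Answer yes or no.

reject H₀: yes

n = 124; E_i = n·p_i = [31.00, 41.33, 20.67, 20.67, 10.33]
χ² = (17−31.00)²/31.00 + (27−41.33)²/41.33 + (12−20.67)²/20.67 + (39−20.67)²/20.67 + (29−10.33)²/10.33 = 64.9113
df = 4
p-value (upper-tail) = 0.00000
At α=0.01: p < α → reject H₀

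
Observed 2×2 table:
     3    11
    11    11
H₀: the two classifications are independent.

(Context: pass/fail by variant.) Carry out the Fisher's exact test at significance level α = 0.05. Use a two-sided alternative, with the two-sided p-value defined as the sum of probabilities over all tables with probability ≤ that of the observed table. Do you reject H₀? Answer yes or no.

reject H₀: no

Margins: r₁=14, r₂=22, c₁=14, c₂=22, n=36
p_obs = C(14,3)·C(22,11)/C(36,14); sum pmf over tables with pmf ≤ p_obs
p-value (two-sided) = 0.16005
At α=0.05: p ≥ α → fail to reject H₀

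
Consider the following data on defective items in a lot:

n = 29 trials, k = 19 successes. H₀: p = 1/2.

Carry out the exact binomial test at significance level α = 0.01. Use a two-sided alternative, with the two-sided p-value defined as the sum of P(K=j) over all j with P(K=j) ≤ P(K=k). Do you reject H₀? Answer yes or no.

reject H₀: no

Exact binomial: n=29, k=19, p₀=1/2=0.5000
P(X=j) = C(n,j)·p₀^j·(1−p₀)^(n−j); p = Σ P(X=j) over j with P(X=j) ≤ P(X=19)
p-value (two-sided) = 0.13605
At α=0.01: p ≥ α → fail to reject H₀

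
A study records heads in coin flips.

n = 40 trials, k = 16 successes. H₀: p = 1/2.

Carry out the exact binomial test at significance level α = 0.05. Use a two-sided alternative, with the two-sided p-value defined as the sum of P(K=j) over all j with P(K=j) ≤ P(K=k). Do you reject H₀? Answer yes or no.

Exact binomial: n=40, k=16, p₀=1/2=0.5000
P(X=j) = C(n,j)·p₀^j·(1−p₀)^(n−j); p = Σ P(X=j) over j with P(X=j) ≤ P(X=16)
p-value (two-sided) = 0.26819
At α=0.05: p ≥ α → fail to reject H₀

reject H₀: no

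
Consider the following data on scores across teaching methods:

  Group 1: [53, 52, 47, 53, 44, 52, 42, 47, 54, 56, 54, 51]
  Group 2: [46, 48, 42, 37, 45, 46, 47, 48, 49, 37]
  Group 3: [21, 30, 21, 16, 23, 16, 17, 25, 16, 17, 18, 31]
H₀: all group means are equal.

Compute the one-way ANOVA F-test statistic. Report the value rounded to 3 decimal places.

test statistic = 127.390

Group means [50.42, 44.50, 20.92], grand mean 38.265
SSB = Σnᵢ(x̄ᵢ−x̄)² = 5772.284; SSW = ΣΣ(x−x̄ᵢ)² = 702.333
MSB = 5772.284/2 = 2886.1422; MSW = 702.333/31 = 22.6559
F = MSB/MSW = 127.3902
df = (2, 31)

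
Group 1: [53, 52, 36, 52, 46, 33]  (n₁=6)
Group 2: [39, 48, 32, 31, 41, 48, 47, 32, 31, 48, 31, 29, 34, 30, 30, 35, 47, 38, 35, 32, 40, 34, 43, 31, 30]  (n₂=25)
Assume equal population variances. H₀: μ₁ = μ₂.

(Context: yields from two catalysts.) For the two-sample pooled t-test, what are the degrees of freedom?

df = n₁ + n₂ − 2 = 6 + 25 − 2 = 29

degrees of freedom = 29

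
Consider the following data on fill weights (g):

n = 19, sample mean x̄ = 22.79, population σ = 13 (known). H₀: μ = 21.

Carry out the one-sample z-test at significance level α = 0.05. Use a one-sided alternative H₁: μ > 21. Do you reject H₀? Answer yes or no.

reject H₀: no

SE = σ/√n = 13/√19 = 2.9824
z = (x̄−μ₀)/SE = (22.79−21)/2.9824 = 0.6002
p-value (one-sided, H₁ greater) = 0.27419
At α=0.05: p ≥ α → fail to reject H₀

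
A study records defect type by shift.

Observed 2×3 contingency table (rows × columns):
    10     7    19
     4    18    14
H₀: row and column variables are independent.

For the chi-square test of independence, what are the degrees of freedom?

degrees of freedom = 2

df = (r−1)(c−1) = (2−1)·(3−1) = 2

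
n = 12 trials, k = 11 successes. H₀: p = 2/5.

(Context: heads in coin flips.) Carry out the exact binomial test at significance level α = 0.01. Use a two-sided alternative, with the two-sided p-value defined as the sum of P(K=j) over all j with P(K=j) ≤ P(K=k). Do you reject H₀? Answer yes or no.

reject H₀: yes

Exact binomial: n=12, k=11, p₀=2/5=0.4000
P(X=j) = C(n,j)·p₀^j·(1−p₀)^(n−j); p = Σ P(X=j) over j with P(X=j) ≤ P(X=11)
p-value (two-sided) = 0.00032
At α=0.01: p < α → reject H₀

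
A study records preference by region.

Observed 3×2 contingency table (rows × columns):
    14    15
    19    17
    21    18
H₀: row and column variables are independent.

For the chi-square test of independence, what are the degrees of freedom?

df = (r−1)(c−1) = (3−1)·(2−1) = 2

degrees of freedom = 2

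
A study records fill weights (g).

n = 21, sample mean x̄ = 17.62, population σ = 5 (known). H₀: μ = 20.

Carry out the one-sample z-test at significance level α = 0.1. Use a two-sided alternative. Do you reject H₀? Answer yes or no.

reject H₀: yes

SE = σ/√n = 5/√21 = 1.0911
z = (x̄−μ₀)/SE = (17.62−20)/1.0911 = -2.1813
p-value (two-sided) = 0.02916
At α=0.1: p < α → reject H₀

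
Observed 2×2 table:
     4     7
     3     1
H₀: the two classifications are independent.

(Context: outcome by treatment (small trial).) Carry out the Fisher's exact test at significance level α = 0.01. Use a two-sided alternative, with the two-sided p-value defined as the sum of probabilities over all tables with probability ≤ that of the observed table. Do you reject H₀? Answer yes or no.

reject H₀: no

Margins: r₁=11, r₂=4, c₁=7, c₂=8, n=15
p_obs = C(11,4)·C(4,3)/C(15,7); sum pmf over tables with pmf ≤ p_obs
p-value (two-sided) = 0.28205
At α=0.01: p ≥ α → fail to reject H₀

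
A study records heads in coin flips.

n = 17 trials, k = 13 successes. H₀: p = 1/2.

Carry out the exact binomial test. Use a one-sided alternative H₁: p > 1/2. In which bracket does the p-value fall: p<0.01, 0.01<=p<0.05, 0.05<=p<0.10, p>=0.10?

Exact binomial: n=17, k=13, p₀=1/2=0.5000
P(X≥13) from Σ C(n,i)·p₀^i·(1−p₀)^(n−i)
p-value (one-sided, H₁ greater) = 0.02452
→ bracket: 0.01<=p<0.05

p-value bracket: 0.01<=p<0.05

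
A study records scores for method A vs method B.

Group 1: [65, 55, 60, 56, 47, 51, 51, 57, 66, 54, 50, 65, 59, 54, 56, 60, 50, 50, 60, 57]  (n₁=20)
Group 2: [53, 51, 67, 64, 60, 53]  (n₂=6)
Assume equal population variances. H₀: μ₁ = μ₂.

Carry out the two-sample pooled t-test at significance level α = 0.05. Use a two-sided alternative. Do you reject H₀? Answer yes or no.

x̄₁=56.150, s₁=5.470, n₁=20
x̄₂=58.000, s₂=6.633, n₂=6
s_p² = [19·5.470² + 5·6.633²]/24 = 32.8562
SE = √(s_p²·(1/20+1/6)) = 2.6681
t = (56.150−58.000)/2.6681 = -0.6934
df = 24
p-value (two-sided) = 0.49473
At α=0.05: p ≥ α → fail to reject H₀

reject H₀: no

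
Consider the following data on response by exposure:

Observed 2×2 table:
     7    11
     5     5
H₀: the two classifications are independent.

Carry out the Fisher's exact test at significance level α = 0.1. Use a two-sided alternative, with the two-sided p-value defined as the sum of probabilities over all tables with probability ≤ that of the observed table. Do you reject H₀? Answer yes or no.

Margins: r₁=18, r₂=10, c₁=12, c₂=16, n=28
p_obs = C(18,7)·C(10,5)/C(28,12); sum pmf over tables with pmf ≤ p_obs
p-value (two-sided) = 0.69794
At α=0.1: p ≥ α → fail to reject H₀

reject H₀: no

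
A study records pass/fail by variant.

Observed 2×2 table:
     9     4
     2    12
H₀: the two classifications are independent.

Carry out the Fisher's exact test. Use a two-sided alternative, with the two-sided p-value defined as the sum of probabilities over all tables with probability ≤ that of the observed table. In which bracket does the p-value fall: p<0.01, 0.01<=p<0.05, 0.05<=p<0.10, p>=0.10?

Margins: r₁=13, r₂=14, c₁=11, c₂=16, n=27
p_obs = C(13,9)·C(14,2)/C(27,11); sum pmf over tables with pmf ≤ p_obs
p-value (two-sided) = 0.00633
→ bracket: p<0.01

p-value bracket: p<0.01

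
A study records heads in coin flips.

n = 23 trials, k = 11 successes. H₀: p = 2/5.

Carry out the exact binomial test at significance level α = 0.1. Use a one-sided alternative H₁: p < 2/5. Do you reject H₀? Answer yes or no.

reject H₀: no

Exact binomial: n=23, k=11, p₀=2/5=0.4000
P(X≤11) from Σ C(n,i)·p₀^i·(1−p₀)^(n−i)
p-value (one-sided, H₁ less) = 0.83636
At α=0.1: p ≥ α → fail to reject H₀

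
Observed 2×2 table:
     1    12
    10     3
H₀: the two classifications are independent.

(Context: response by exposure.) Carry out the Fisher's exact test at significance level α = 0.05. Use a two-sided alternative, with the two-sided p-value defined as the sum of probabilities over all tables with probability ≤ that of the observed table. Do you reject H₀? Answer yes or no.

reject H₀: yes

Margins: r₁=13, r₂=13, c₁=11, c₂=15, n=26
p_obs = C(13,1)·C(13,10)/C(26,11); sum pmf over tables with pmf ≤ p_obs
p-value (two-sided) = 0.00098
At α=0.05: p < α → reject H₀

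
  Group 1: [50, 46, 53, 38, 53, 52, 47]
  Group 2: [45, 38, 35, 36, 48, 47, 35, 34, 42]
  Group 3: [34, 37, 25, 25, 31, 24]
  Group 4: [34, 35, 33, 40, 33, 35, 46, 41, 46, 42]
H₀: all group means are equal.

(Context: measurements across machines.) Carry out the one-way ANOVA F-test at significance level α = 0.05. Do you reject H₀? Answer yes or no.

reject H₀: yes

Group means [48.43, 40.00, 29.33, 38.50], grand mean 39.375
SSB = Σnᵢ(x̄ᵢ−x̄)² = 1189.952; SSW = ΣΣ(x−x̄ᵢ)² = 809.548
MSB = 1189.952/3 = 396.6508; MSW = 809.548/28 = 28.9124
F = MSB/MSW = 13.7190
df = (3, 28)
p-value (upper-tail) = 0.00001
At α=0.05: p < α → reject H₀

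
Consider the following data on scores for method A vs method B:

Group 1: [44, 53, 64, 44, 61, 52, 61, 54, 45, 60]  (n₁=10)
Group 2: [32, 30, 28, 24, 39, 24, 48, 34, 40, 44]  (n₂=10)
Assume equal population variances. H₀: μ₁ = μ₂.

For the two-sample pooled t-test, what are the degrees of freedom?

degrees of freedom = 18

df = n₁ + n₂ − 2 = 10 + 10 − 2 = 18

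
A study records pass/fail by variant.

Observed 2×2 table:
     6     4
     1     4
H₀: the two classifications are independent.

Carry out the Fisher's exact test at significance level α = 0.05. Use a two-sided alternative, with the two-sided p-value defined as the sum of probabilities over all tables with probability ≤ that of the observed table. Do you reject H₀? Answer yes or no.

Margins: r₁=10, r₂=5, c₁=7, c₂=8, n=15
p_obs = C(10,6)·C(5,1)/C(15,7); sum pmf over tables with pmf ≤ p_obs
p-value (two-sided) = 0.28205
At α=0.05: p ≥ α → fail to reject H₀

reject H₀: no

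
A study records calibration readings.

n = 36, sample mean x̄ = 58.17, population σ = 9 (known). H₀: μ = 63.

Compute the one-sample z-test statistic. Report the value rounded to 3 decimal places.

test statistic = -3.220

SE = σ/√n = 9/√36 = 1.5000
z = (x̄−μ₀)/SE = (58.17−63)/1.5000 = -3.2200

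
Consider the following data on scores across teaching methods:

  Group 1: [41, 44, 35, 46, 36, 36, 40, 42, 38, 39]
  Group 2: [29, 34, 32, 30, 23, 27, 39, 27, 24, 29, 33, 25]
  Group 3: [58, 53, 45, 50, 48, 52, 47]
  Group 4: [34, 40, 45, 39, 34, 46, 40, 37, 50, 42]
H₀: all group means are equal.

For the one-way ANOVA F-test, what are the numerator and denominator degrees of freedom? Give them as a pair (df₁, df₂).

k = 4 groups, N = 39 total
df = (k−1, N−k) = (4−1, 39−4) = (3, 35)

degrees of freedom = [3, 35]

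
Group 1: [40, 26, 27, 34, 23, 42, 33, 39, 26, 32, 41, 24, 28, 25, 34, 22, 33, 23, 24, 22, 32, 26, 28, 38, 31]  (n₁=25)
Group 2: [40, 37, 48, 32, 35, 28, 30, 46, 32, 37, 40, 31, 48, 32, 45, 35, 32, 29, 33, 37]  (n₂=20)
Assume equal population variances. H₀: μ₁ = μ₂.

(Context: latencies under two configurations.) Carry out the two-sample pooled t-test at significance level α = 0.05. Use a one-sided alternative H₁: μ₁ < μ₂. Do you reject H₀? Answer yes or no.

x̄₁=30.120, s₁=6.313, n₁=25
x̄₂=36.350, s₂=6.285, n₂=20
s_p² = [24·6.313² + 19·6.285²]/43 = 39.7021
SE = √(s_p²·(1/25+1/20)) = 1.8903
t = (30.120−36.350)/1.8903 = -3.2958
df = 43
p-value (one-sided, H₁ less) = 0.00099
At α=0.05: p < α → reject H₀

reject H₀: yes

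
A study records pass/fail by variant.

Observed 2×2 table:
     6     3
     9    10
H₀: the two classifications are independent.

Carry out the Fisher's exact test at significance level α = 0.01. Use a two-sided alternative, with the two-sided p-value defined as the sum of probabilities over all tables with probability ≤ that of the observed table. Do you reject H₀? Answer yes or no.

Margins: r₁=9, r₂=19, c₁=15, c₂=13, n=28
p_obs = C(9,6)·C(19,9)/C(28,15); sum pmf over tables with pmf ≤ p_obs
p-value (two-sided) = 0.43478
At α=0.01: p ≥ α → fail to reject H₀

reject H₀: no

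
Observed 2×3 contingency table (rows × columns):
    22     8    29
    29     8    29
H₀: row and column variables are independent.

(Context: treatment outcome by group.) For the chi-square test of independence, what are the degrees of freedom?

df = (r−1)(c−1) = (2−1)·(3−1) = 2

degrees of freedom = 2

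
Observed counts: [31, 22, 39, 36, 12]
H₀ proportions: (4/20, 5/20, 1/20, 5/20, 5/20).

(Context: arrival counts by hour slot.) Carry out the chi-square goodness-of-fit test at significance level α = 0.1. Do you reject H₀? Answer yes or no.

reject H₀: yes

n = 140; E_i = n·p_i = [28.00, 35.00, 7.00, 35.00, 35.00]
χ² = (31−28.00)²/28.00 + (22−35.00)²/35.00 + (39−7.00)²/7.00 + (36−35.00)²/35.00 + (12−35.00)²/35.00 = 166.5786
df = 4
p-value (upper-tail) = 0.00000
At α=0.1: p < α → reject H₀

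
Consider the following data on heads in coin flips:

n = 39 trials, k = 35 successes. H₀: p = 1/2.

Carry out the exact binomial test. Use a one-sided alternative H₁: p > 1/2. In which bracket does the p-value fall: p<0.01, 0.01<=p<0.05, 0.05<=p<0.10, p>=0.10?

Exact binomial: n=39, k=35, p₀=1/2=0.5000
P(X≥35) from Σ C(n,i)·p₀^i·(1−p₀)^(n−i)
p-value (one-sided, H₁ greater) = 0.00000
→ bracket: p<0.01

p-value bracket: p<0.01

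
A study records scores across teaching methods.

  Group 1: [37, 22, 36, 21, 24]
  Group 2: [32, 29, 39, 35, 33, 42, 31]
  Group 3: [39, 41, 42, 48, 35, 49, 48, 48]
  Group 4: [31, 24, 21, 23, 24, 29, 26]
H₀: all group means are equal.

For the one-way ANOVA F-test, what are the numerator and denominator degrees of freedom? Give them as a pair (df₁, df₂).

degrees of freedom = [3, 23]

k = 4 groups, N = 27 total
df = (k−1, N−k) = (4−1, 27−4) = (3, 23)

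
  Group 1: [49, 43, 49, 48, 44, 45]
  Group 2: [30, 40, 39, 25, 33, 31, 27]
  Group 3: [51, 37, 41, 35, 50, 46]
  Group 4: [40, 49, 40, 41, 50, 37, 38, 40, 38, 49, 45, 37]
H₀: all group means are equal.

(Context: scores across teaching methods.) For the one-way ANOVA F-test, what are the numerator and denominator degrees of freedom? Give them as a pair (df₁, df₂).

degrees of freedom = [3, 27]

k = 4 groups, N = 31 total
df = (k−1, N−k) = (4−1, 31−4) = (3, 27)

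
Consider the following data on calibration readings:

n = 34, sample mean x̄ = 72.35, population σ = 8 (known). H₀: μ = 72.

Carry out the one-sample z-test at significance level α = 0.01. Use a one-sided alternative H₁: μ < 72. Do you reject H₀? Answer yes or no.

SE = σ/√n = 8/√34 = 1.3720
z = (x̄−μ₀)/SE = (72.35−72)/1.3720 = 0.2551
p-value (one-sided, H₁ less) = 0.60068
At α=0.01: p ≥ α → fail to reject H₀

reject H₀: no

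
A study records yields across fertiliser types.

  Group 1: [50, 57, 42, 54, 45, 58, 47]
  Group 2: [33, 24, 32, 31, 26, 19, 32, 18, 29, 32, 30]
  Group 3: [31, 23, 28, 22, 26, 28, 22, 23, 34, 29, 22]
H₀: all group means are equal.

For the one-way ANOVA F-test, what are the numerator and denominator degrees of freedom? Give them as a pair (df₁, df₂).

k = 3 groups, N = 29 total
df = (k−1, N−k) = (3−1, 29−3) = (2, 26)

degrees of freedom = [2, 26]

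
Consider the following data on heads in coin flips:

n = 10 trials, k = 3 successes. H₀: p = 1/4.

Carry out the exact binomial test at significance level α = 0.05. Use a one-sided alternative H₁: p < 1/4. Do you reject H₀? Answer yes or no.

reject H₀: no

Exact binomial: n=10, k=3, p₀=1/4=0.2500
P(X≤3) from Σ C(n,i)·p₀^i·(1−p₀)^(n−i)
p-value (one-sided, H₁ less) = 0.77588
At α=0.05: p ≥ α → fail to reject H₀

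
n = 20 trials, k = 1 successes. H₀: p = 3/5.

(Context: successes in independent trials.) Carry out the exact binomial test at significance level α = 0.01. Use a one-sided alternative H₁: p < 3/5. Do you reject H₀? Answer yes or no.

Exact binomial: n=20, k=1, p₀=3/5=0.6000
P(X≤1) from Σ C(n,i)·p₀^i·(1−p₀)^(n−i)
p-value (one-sided, H₁ less) = 0.00000
At α=0.01: p < α → reject H₀

reject H₀: yes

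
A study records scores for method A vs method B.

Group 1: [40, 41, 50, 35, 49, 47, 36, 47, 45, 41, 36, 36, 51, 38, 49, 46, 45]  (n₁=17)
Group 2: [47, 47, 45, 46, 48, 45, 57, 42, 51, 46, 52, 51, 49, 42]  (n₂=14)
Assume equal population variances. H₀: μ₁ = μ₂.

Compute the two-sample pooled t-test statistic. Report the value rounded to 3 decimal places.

test statistic = -2.622

x̄₁=43.059, s₁=5.517, n₁=17
x̄₂=47.714, s₂=4.065, n₂=14
s_p² = [16·5.517² + 13·4.065²]/29 = 24.1999
SE = √(s_p²·(1/17+1/14)) = 1.7754
t = (43.059−47.714)/1.7754 = -2.6222
df = 29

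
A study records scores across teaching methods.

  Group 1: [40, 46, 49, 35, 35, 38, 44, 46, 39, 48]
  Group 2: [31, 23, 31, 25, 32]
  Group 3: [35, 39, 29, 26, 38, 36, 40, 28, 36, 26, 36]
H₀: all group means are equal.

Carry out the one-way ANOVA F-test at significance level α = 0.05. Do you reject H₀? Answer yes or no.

reject H₀: yes

Group means [42.00, 28.40, 33.55], grand mean 35.808
SSB = Σnᵢ(x̄ᵢ−x̄)² = 714.111; SSW = ΣΣ(x−x̄ᵢ)² = 591.927
MSB = 714.111/2 = 357.0556; MSW = 591.927/23 = 25.7360
F = MSB/MSW = 13.8738
df = (2, 23)
p-value (upper-tail) = 0.00011
At α=0.05: p < α → reject H₀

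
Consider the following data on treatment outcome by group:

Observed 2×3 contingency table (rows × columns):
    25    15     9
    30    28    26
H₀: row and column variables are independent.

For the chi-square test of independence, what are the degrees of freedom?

degrees of freedom = 2

df = (r−1)(c−1) = (2−1)·(3−1) = 2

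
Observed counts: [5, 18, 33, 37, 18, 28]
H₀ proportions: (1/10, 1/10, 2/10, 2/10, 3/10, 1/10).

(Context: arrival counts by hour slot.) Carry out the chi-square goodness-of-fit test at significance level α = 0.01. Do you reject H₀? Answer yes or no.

reject H₀: yes

n = 139; E_i = n·p_i = [13.90, 13.90, 27.80, 27.80, 41.70, 13.90]
χ² = (5−13.90)²/13.90 + (18−13.90)²/13.90 + (33−27.80)²/27.80 + (37−27.80)²/27.80 + (18−41.70)²/41.70 + (28−13.90)²/13.90 = 38.6978
df = 5
p-value (upper-tail) = 0.00000
At α=0.01: p < α → reject H₀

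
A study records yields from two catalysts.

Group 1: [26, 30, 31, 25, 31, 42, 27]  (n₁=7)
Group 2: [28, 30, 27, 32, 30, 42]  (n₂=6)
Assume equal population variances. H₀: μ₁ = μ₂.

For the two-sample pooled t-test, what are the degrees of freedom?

df = n₁ + n₂ − 2 = 7 + 6 − 2 = 11

degrees of freedom = 11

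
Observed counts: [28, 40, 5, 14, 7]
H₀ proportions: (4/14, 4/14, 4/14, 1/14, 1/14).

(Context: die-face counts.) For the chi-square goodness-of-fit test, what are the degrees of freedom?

degrees of freedom = 4

df = k − 1 = 5 − 1 = 4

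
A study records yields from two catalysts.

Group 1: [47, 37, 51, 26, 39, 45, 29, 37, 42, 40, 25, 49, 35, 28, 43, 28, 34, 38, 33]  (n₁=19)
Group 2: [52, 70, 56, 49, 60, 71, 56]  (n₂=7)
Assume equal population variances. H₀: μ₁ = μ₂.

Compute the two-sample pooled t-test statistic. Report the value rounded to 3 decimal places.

x̄₁=37.158, s₁=7.812, n₁=19
x̄₂=59.143, s₂=8.494, n₂=7
s_p² = [18·7.812² + 6·8.494²]/24 = 63.8076
SE = √(s_p²·(1/19+1/7)) = 3.5318
t = (37.158−59.143)/3.5318 = -6.2248
df = 24

test statistic = -6.225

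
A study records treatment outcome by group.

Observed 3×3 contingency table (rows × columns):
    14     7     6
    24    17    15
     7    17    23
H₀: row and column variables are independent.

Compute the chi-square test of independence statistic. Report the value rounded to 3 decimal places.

test statistic = 14.376

Row totals [27, 56, 47], col totals [45, 41, 44], n=130
χ² = (14−9.35)²/9.35 + (7−8.52)²/8.52 + (6−9.14)²/9.14 + (24−19.38)²/19.38 + (17−17.66)²/17.66 + (15−18.95)²/18.95 + (7−16.27)²/16.27 + (17−14.82)²/14.82 + (23−15.91)²/15.91 = 14.3761
df = 4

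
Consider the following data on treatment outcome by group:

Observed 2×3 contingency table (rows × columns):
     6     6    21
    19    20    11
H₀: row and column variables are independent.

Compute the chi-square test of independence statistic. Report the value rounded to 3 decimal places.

test statistic = 14.552

Row totals [33, 50], col totals [25, 26, 32], n=83
χ² = (6−9.94)²/9.94 + (6−10.34)²/10.34 + (21−12.72)²/12.72 + (19−15.06)²/15.06 + (20−15.66)²/15.66 + (11−19.28)²/19.28 = 14.5520
df = 2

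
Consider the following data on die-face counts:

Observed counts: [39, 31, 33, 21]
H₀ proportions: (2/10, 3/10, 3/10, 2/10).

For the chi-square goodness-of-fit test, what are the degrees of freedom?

degrees of freedom = 3

df = k − 1 = 4 − 1 = 3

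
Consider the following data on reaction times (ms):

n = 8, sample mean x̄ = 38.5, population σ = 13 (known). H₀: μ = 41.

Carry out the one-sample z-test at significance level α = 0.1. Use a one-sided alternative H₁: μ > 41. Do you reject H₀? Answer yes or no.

reject H₀: no

SE = σ/√n = 13/√8 = 4.5962
z = (x̄−μ₀)/SE = (38.5−41)/4.5962 = -0.5439
p-value (one-sided, H₁ greater) = 0.70675
At α=0.1: p ≥ α → fail to reject H₀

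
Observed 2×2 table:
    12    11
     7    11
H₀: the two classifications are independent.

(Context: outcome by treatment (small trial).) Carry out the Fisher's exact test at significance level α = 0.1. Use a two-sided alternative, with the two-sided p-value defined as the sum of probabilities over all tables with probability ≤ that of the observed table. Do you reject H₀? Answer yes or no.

Margins: r₁=23, r₂=18, c₁=19, c₂=22, n=41
p_obs = C(23,12)·C(18,7)/C(41,19); sum pmf over tables with pmf ≤ p_obs
p-value (two-sided) = 0.53083
At α=0.1: p ≥ α → fail to reject H₀

reject H₀: no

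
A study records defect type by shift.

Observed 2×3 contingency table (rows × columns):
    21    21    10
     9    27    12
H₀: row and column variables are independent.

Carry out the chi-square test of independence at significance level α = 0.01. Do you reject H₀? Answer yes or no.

Row totals [52, 48], col totals [30, 48, 22], n=100
χ² = (21−15.60)²/15.60 + (21−24.96)²/24.96 + (10−11.44)²/11.44 + (9−14.40)²/14.40 + (27−23.04)²/23.04 + (12−10.56)²/10.56 = 5.5807
df = 2
p-value (upper-tail) = 0.06140
At α=0.01: p ≥ α → fail to reject H₀

reject H₀: no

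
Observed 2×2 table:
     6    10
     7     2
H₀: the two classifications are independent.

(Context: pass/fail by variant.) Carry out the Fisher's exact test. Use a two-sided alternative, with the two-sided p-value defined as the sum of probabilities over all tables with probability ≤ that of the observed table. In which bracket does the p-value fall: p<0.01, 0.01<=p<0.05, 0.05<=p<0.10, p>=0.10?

Margins: r₁=16, r₂=9, c₁=13, c₂=12, n=25
p_obs = C(16,6)·C(9,7)/C(25,13); sum pmf over tables with pmf ≤ p_obs
p-value (two-sided) = 0.09684
→ bracket: 0.05<=p<0.10

p-value bracket: 0.05<=p<0.10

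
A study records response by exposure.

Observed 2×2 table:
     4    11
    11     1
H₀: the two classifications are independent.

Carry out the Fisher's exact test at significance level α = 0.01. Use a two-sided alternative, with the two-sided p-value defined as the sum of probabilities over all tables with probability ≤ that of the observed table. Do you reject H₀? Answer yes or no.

reject H₀: yes

Margins: r₁=15, r₂=12, c₁=15, c₂=12, n=27
p_obs = C(15,4)·C(12,11)/C(27,15); sum pmf over tables with pmf ≤ p_obs
p-value (two-sided) = 0.00138
At α=0.01: p < α → reject H₀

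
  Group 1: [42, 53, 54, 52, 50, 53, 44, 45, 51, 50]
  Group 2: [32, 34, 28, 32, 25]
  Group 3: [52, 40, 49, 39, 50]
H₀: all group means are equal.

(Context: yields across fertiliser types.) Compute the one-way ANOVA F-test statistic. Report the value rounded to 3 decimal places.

test statistic = 29.877

Group means [49.40, 30.20, 46.00], grand mean 43.750
SSB = Σnᵢ(x̄ᵢ−x̄)² = 1262.550; SSW = ΣΣ(x−x̄ᵢ)² = 359.200
MSB = 1262.550/2 = 631.2750; MSW = 359.200/17 = 21.1294
F = MSB/MSW = 29.8766
df = (2, 17)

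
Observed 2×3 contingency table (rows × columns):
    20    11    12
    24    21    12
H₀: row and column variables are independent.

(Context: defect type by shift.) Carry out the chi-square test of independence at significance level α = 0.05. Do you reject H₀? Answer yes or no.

reject H₀: no

Row totals [43, 57], col totals [44, 32, 24], n=100
χ² = (20−18.92)²/18.92 + (11−13.76)²/13.76 + (12−10.32)²/10.32 + (24−25.08)²/25.08 + (21−18.24)²/18.24 + (12−13.68)²/13.68 = 1.5592
df = 2
p-value (upper-tail) = 0.45859
At α=0.05: p ≥ α → fail to reject H₀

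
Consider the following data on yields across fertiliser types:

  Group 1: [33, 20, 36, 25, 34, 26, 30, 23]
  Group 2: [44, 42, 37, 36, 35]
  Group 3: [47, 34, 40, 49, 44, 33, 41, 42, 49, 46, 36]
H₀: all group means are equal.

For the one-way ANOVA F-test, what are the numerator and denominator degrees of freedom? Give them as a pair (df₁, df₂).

degrees of freedom = [2, 21]

k = 3 groups, N = 24 total
df = (k−1, N−k) = (3−1, 24−3) = (2, 21)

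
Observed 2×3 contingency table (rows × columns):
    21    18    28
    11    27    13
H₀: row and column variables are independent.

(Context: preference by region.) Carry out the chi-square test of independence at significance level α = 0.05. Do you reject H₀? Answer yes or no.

reject H₀: yes

Row totals [67, 51], col totals [32, 45, 41], n=118
χ² = (21−18.17)²/18.17 + (18−25.55)²/25.55 + (28−23.28)²/23.28 + (11−13.83)²/13.83 + (27−19.45)²/19.45 + (13−17.72)²/17.72 = 8.3977
df = 2
p-value (upper-tail) = 0.01501
At α=0.05: p < α → reject H₀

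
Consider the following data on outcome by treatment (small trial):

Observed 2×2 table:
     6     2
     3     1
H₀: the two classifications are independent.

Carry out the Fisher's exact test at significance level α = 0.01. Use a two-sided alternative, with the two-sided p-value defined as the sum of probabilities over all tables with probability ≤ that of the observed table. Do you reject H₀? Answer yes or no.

reject H₀: no

Margins: r₁=8, r₂=4, c₁=9, c₂=3, n=12
p_obs = C(8,6)·C(4,3)/C(12,9); sum pmf over tables with pmf ≤ p_obs
p-value (two-sided) = 1.00000
At α=0.01: p ≥ α → fail to reject H₀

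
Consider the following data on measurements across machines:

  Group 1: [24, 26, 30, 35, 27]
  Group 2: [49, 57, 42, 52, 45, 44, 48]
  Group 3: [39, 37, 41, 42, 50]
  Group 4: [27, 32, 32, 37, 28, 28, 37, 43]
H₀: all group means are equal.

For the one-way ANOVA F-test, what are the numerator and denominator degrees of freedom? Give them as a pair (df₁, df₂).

degrees of freedom = [3, 21]

k = 4 groups, N = 25 total
df = (k−1, N−k) = (4−1, 25−4) = (3, 21)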